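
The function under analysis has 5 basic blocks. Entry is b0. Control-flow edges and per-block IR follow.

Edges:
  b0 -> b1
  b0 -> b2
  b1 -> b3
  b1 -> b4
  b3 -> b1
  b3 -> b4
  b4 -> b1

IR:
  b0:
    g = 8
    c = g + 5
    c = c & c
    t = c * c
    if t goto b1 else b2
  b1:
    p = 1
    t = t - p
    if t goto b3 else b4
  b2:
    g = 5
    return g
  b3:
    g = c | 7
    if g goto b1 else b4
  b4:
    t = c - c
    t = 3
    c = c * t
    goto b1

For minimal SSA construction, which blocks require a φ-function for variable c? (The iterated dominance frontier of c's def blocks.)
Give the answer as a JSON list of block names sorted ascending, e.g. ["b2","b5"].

Answer: ["b1"]

Working:
idom tree: b1←b0 b2←b0 b3←b1 b4←b1
Dom at joins:
  b1: preds {b0,b3,b4}: {b0} ∩ {b0,b1,b3} ∩ {b0,b1,b4} = {b0}; idom=b0
  b4: preds {b1,b3}: {b0,b1} ∩ {b0,b1,b3} = {b0,b1}; idom=b1

DF walk-up:
  join b1 pred b0: · stop@b0
  join b1 pred b3: b3→b1 stop@b0
  join b1 pred b4: b4→b1 stop@b0
  join b4 pred b1: · stop@b1
  join b4 pred b3: b3 stop@b1
  b0 → ∅
  b1 → {b1}
  b2 → ∅
  b3 → {b1,b4}
  b4 → {b1}

φ for c: defs {b0,b4}
  DF⁺ = {b1}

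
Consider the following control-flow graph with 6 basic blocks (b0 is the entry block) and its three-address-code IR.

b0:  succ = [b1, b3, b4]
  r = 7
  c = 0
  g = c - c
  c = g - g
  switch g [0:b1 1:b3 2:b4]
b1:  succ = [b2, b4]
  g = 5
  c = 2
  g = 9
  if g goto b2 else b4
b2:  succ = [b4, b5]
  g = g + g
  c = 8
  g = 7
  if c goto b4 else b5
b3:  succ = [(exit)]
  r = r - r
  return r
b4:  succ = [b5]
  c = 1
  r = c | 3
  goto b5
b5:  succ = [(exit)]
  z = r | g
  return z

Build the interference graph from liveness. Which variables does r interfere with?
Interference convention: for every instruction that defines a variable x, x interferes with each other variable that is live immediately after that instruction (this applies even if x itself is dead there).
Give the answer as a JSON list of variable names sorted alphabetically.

Answer: ["c", "g"]

Derivation:
Per-block:
  b0 def {c,g,r} use ∅
  b1 def {c,g} use ∅
  b2 def {c,g} use {g}
  b3 def {r} use {r}
  b4 def {c,r} use ∅
  b5 def {z} use {g,r}

Live sets:
  b0: in=∅ out={g,r}
  b1: in={r} out={g,r}
  b2: in={g,r} out={g,r}
  b3: in={r} out=∅
  b4: in={g} out={g,r}
  b5: in={g,r} out=∅

Interference:
  c: {g,r}
  g: {c,r}
  r: {c,g}
  z: ∅

N(r) = ["c", "g"]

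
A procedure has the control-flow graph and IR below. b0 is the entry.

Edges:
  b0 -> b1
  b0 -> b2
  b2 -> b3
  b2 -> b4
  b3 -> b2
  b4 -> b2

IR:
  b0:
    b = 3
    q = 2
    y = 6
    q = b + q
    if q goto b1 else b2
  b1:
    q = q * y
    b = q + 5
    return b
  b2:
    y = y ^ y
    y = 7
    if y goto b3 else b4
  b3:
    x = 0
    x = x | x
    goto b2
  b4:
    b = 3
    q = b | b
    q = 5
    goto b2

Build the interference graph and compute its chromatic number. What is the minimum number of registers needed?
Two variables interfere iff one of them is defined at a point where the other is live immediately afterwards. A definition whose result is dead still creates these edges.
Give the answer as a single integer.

Block summaries:
  b0 def {b,q,y} use ∅
  b1 def {b,q} use {q,y}
  b2 def {y} use {y}
  b3 def {x} use ∅
  b4 def {b,q} use ∅

Backward fixpoint:
  live b0: ∅→{q,y}
  live b1: {q,y}→∅
  live b2: {y}→{y}
  live b3: {y}→{y}
  live b4: {y}→{y}

Conflict graph:
  b: {q,y}
  q: {b,y}
  x: {y}
  y: {b,q,x}

Chromatic number:
  clique {b,q,y} ⇒ need ≥ 3
  3-colouring: R0={y}  R1={b,x}  R2={q}
  χ = 3

Answer: 3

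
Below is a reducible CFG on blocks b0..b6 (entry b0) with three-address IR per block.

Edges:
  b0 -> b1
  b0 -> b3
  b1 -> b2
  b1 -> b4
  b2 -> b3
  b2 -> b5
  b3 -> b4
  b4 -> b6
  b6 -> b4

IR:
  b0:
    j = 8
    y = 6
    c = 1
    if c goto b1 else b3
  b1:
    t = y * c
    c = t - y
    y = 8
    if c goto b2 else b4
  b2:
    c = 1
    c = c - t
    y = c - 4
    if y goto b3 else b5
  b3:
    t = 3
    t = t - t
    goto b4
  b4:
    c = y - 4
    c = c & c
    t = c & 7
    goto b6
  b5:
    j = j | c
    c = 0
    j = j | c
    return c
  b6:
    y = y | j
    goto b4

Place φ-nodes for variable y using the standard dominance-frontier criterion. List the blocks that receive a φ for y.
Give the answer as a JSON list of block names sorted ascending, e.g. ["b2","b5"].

idom tree: b1←b0 b2←b1 b3←b0 b4←b0 b5←b2 b6←b4
Dom at joins:
  b3: preds {b0,b2}: {b0} ∩ {b0,b1,b2} = {b0}; idom=b0
  b4: preds {b1,b3,b6}: {b0,b1} ∩ {b0,b3} ∩ {b0,b4,b6} = {b0}; idom=b0

DF walk-up:
  b3←b0: walk · to b0
  b3←b2: walk b2→b1 to b0
  b4←b1: walk b1 to b0
  b4←b3: walk b3 to b0
  b4←b6: walk b6→b4 to b0
  b0 → ∅
  b1 → {b3,b4}
  b2 → {b3}
  b3 → {b4}
  b4 → {b4}
  b5 → ∅
  b6 → {b4}

φ for y: defs {b0,b1,b2,b6}
  DF⁺ = {b3,b4}

Answer: ["b3", "b4"]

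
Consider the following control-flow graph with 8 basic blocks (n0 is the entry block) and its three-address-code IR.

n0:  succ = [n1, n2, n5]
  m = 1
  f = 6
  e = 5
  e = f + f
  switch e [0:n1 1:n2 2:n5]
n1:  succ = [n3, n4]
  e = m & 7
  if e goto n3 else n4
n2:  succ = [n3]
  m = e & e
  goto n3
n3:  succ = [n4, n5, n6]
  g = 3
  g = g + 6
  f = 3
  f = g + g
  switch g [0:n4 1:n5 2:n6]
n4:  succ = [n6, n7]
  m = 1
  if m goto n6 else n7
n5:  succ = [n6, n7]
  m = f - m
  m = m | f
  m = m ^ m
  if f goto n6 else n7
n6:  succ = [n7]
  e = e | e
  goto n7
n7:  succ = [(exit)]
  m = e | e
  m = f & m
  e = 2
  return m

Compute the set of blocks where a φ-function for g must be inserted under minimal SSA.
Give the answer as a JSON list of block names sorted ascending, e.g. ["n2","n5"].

idom tree: n1←n0 n2←n0 n3←n0 n4←n0 n5←n0 n6←n0 n7←n0
Join-block Dom:
  n3: preds {n1,n2}: {n0,n1} ∩ {n0,n2} = {n0}; idom=n0
  n4: preds {n1,n3}: {n0,n1} ∩ {n0,n3} = {n0}; idom=n0
  n5: preds {n0,n3}: {n0} ∩ {n0,n3} = {n0}; idom=n0
  n6: preds {n3,n4,n5}: {n0,n3} ∩ {n0,n4} ∩ {n0,n5} = {n0}; idom=n0
  n7: preds {n4,n5,n6}: {n0,n4} ∩ {n0,n5} ∩ {n0,n6} = {n0}; idom=n0

DF derivation:
  join n3 pred n1: n1 stop@n0
  join n3 pred n2: n2 stop@n0
  join n4 pred n1: n1 stop@n0
  join n4 pred n3: n3 stop@n0
  join n5 pred n0: · stop@n0
  join n5 pred n3: n3 stop@n0
  join n6 pred n3: n3 stop@n0
  join n6 pred n4: n4 stop@n0
  join n6 pred n5: n5 stop@n0
  join n7 pred n4: n4 stop@n0
  join n7 pred n5: n5 stop@n0
  join n7 pred n6: n6 stop@n0
  DF(n0)=∅
  DF(n1)={n3,n4}
  DF(n2)={n3}
  DF(n3)={n4,n5,n6}
  DF(n4)={n6,n7}
  DF(n5)={n6,n7}
  DF(n6)={n7}
  DF(n7)=∅

φ for g: defs {n3}
  DF⁺ = {n4,n5,n6,n7}

Answer: ["n4", "n5", "n6", "n7"]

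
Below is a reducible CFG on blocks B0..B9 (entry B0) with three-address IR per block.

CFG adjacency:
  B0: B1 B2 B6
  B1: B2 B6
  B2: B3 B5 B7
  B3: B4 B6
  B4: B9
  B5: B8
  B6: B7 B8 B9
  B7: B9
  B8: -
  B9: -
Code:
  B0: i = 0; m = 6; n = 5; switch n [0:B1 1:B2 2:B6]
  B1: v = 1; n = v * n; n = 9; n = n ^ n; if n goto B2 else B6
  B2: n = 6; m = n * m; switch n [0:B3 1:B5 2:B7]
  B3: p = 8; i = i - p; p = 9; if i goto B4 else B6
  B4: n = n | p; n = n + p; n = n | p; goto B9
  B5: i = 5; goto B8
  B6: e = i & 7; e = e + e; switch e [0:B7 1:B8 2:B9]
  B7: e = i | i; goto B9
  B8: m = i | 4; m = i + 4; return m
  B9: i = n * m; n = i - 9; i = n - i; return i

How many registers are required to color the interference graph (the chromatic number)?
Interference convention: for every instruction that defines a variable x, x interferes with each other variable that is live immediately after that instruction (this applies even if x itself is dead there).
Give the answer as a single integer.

Answer: 4

Derivation:
def/use:
  B0: {i,m,n} / ∅
  B1: {n,v} / {n}
  B2: {m,n} / {m}
  B3: {i,p} / {i}
  B4: {n} / {n,p}
  B5: {i} / ∅
  B6: {e} / {i}
  B7: {e} / {i}
  B8: {m} / {i}
  B9: {i,n} / {m,n}

Backward fixpoint:
  B0: in=∅ out={i,m,n}
  B1: in={i,m,n} out={i,m,n}
  B2: in={i,m} out={i,m,n}
  B3: in={i,m,n} out={i,m,n,p}
  B4: in={m,n,p} out={m,n}
  B5: in=∅ out={i}
  B6: in={i,m,n} out={i,m,n}
  B7: in={i,m,n} out={m,n}
  B8: in={i} out=∅
  B9: in={m,n} out=∅

Conflict graph:
  e↔{i,m,n}
  i↔{e,m,n,p,v}
  m↔{e,i,n,p,v}
  n↔{e,i,m,p,v}
  p↔{i,m,n}
  v↔{i,m,n}

Chromatic number:
  clique {e,i,m,n} ⇒ need ≥ 4
  4-colouring: R0={i}  R1={m}  R2={n}  R3={e,p,v}
  χ = 4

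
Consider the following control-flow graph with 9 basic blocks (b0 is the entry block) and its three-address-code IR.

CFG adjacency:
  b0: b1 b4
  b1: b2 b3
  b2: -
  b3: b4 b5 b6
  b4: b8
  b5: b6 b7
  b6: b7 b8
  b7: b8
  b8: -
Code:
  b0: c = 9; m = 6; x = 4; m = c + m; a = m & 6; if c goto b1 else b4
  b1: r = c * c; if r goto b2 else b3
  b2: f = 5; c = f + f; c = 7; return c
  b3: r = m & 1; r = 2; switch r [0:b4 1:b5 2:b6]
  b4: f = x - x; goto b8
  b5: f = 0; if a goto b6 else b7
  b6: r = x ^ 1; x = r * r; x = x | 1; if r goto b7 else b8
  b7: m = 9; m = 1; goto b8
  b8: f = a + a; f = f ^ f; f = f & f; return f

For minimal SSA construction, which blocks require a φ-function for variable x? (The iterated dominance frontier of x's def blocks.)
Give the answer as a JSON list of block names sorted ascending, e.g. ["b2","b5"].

idom tree: b1←b0 b2←b1 b3←b1 b4←b0 b5←b3 b6←b3 b7←b3 b8←b0
Dom at joins:
  b4: preds {b0,b3}: {b0} ∩ {b0,b1,b3} = {b0}; idom=b0
  b6: preds {b3,b5}: {b0,b1,b3} ∩ {b0,b1,b3,b5} = {b0,b1,b3}; idom=b3
  b7: preds {b5,b6}: {b0,b1,b3,b5} ∩ {b0,b1,b3,b6} = {b0,b1,b3}; idom=b3
  b8: preds {b4,b6,b7}: {b0,b4} ∩ {b0,b1,b3,b6} ∩ {b0,b1,b3,b7} = {b0}; idom=b0

DF walk-up:
  b4←b0: walk · to b0
  b4←b3: walk b3→b1 to b0
  b6←b3: walk · to b3
  b6←b5: walk b5 to b3
  b7←b5: walk b5 to b3
  b7←b6: walk b6 to b3
  b8←b4: walk b4 to b0
  b8←b6: walk b6→b3→b1 to b0
  b8←b7: walk b7→b3→b1 to b0
  b0 → ∅
  b1 → {b4,b8}
  b2 → ∅
  b3 → {b4,b8}
  b4 → {b8}
  b5 → {b6,b7}
  b6 → {b7,b8}
  b7 → {b8}
  b8 → ∅

φ for x: defs {b0,b6}
  DF⁺ = {b7,b8}

Answer: ["b7", "b8"]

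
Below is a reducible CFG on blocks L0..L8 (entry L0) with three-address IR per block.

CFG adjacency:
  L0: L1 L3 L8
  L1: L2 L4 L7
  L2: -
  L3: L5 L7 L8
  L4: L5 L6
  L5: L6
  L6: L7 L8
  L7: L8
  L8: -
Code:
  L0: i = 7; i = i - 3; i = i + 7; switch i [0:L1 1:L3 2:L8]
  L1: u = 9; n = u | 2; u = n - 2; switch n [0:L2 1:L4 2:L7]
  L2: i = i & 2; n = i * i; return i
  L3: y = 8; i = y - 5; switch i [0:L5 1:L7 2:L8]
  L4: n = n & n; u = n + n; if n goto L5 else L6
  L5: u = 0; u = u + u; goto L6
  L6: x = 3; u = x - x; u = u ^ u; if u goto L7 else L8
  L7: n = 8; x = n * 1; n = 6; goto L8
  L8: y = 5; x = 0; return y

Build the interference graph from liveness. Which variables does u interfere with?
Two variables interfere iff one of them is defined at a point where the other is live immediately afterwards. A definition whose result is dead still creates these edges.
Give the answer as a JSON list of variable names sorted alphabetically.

Answer: ["i", "n"]

Working:
Block summaries:
  L0: def={i} ue=∅
  L1: def={n,u} ue=∅
  L2: def={i,n} ue={i}
  L3: def={i,y} ue=∅
  L4: def={n,u} ue={n}
  L5: def={u} ue=∅
  L6: def={u,x} ue=∅
  L7: def={n,x} ue=∅
  L8: def={x,y} ue=∅

Live sets:
  live L0: ∅→{i}
  live L1: {i}→{i,n}
  live L2: {i}→∅
  live L3: ∅→∅
  live L4: {n}→∅
  live L5: ∅→∅
  live L6: ∅→∅
  live L7: ∅→∅
  live L8: ∅→∅

Interfere edges:
  i↔{n,u}
  n↔{i,u}
  u↔{i,n}
  x↔{y}
  y↔{x}

N(u) = ["i", "n"]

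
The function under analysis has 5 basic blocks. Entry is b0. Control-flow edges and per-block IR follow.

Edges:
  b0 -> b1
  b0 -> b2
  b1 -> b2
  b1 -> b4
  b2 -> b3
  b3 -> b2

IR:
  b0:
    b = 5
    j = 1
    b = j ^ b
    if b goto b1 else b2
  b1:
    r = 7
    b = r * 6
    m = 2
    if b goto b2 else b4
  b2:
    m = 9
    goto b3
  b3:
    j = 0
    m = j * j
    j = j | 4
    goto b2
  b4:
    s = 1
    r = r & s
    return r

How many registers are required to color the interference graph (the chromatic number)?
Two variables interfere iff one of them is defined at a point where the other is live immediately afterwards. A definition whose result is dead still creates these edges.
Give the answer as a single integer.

Answer: 3

Working:
Block summaries:
  b0: {b,j} / ∅
  b1: {b,m,r} / ∅
  b2: {m} / ∅
  b3: {j,m} / ∅
  b4: {r,s} / {r}

Liveness:
  b0 li=∅ lo=∅
  b1 li=∅ lo={r}
  b2 li=∅ lo=∅
  b3 li=∅ lo=∅
  b4 li={r} lo=∅

Interfere edges:
  b↔{j,m,r}
  j↔{b,m}
  m↔{b,j,r}
  r↔{b,m,s}
  s↔{r}

Colouring:
  lower bound: {b,j,m} mutually conflict ⇒ χ ≥ 3
  3-colouring: R0={b,s}  R1={m}  R2={j,r}
  χ = 3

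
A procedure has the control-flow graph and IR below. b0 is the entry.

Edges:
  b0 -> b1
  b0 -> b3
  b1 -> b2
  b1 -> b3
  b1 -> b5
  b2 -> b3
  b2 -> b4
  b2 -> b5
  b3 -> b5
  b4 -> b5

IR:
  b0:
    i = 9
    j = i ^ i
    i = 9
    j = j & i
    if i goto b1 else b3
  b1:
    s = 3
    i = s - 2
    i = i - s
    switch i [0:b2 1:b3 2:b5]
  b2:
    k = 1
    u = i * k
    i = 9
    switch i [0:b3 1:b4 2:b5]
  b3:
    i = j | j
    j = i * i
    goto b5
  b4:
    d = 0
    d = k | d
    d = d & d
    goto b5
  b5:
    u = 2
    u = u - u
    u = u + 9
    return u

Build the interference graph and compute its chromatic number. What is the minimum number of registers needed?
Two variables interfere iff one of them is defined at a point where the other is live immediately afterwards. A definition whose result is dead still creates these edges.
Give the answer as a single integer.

Block summaries:
  b0: {i,j} / ∅
  b1: {i,s} / ∅
  b2: {i,k,u} / {i}
  b3: {i,j} / {j}
  b4: {d} / {k}
  b5: {u} / ∅

Liveness:
  live b0: ∅→{j}
  live b1: {j}→{i,j}
  live b2: {i,j}→{j,k}
  live b3: {j}→∅
  live b4: {k}→∅
  live b5: ∅→∅

Interference:
  d: {k}
  i: {j,k,s}
  j: {i,k,s,u}
  k: {d,i,j,u}
  s: {i,j}
  u: {j,k}

Colouring:
  {i,j,k} pairwise interfere (3-clique) ⇒ χ ≥ 3
  3-colouring: c0={d,j}  c1={k,s}  c2={i,u}
  χ = 3

Answer: 3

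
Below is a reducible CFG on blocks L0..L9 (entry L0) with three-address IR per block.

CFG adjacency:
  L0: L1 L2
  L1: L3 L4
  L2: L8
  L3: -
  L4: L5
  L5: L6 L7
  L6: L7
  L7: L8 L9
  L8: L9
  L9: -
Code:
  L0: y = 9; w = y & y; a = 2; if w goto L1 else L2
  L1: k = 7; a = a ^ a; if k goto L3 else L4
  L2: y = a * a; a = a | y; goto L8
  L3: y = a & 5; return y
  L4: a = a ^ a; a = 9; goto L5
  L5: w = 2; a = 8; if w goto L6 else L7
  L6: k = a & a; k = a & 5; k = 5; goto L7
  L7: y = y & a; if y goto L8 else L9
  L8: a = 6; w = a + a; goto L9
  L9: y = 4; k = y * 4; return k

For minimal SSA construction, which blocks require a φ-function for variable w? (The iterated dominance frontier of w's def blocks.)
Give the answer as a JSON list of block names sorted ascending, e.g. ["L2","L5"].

Answer: ["L8", "L9"]

Working:
idom tree: L1←L0 L2←L0 L3←L1 L4←L1 L5←L4 L6←L5 L7←L5 L8←L0 L9←L0
Dom∩ at merges:
  L7: preds {L5,L6}: {L0,L1,L4,L5} ∩ {L0,L1,L4,L5,L6} = {L0,L1,L4,L5}; idom=L5
  L8: preds {L2,L7}: {L0,L2} ∩ {L0,L1,L4,L5,L7} = {L0}; idom=L0
  L9: preds {L7,L8}: {L0,L1,L4,L5,L7} ∩ {L0,L8} = {L0}; idom=L0

Frontier:
  join L7 pred L5: · stop@L5
  join L7 pred L6: L6 stop@L5
  join L8 pred L2: L2 stop@L0
  join L8 pred L7: L7→L5→L4→L1 stop@L0
  join L9 pred L7: L7→L5→L4→L1 stop@L0
  join L9 pred L8: L8 stop@L0
  L0 → ∅
  L1 → {L8,L9}
  L2 → {L8}
  L3 → ∅
  L4 → {L8,L9}
  L5 → {L8,L9}
  L6 → {L7}
  L7 → {L8,L9}
  L8 → {L9}
  L9 → ∅

φ for w: defs {L0,L5,L8}
  DF⁺ = {L8,L9}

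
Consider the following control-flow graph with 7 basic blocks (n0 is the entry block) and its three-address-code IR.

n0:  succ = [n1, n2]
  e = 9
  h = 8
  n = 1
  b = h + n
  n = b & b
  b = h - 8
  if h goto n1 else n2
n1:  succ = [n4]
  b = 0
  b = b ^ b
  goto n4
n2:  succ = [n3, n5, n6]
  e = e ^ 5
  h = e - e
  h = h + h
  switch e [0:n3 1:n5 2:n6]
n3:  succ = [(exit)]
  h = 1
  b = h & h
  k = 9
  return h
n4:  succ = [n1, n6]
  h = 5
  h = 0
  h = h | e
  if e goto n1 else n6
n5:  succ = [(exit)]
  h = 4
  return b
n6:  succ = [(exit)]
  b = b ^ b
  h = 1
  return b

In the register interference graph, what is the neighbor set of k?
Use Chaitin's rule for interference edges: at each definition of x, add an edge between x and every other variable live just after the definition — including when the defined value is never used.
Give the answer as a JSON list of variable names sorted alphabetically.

Answer: ["h"]

Analysis:
Per-block:
  n0: def={b,e,h,n} ue=∅
  n1: def={b} ue=∅
  n2: def={e,h} ue={e}
  n3: def={b,h,k} ue=∅
  n4: def={h} ue={e}
  n5: def={h} ue={b}
  n6: def={b,h} ue={b}

Liveness:
  n0: in=∅ out={b,e}
  n1: in={e} out={b,e}
  n2: in={b,e} out={b}
  n3: in=∅ out=∅
  n4: in={b,e} out={b,e}
  n5: in={b} out=∅
  n6: in={b} out=∅

Conflict graph:
  b↔{e,h}
  e↔{b,h,n}
  h↔{b,e,k,n}
  k↔{h}
  n↔{e,h}

N(k) = ["h"]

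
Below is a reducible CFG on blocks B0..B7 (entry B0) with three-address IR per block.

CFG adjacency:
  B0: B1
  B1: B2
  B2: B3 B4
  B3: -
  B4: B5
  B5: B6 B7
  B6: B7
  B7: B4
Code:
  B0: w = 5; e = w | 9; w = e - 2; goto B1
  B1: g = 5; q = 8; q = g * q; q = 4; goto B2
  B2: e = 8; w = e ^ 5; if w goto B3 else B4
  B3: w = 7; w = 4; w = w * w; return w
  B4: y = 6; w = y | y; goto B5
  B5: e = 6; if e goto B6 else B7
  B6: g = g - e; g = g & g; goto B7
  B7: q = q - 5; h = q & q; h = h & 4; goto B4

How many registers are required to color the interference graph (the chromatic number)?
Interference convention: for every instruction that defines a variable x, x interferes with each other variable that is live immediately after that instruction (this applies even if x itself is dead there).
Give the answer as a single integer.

def/use:
  B0 def {e,w} use ∅
  B1 def {g,q} use ∅
  B2 def {e,w} use ∅
  B3 def {w} use ∅
  B4 def {w,y} use ∅
  B5 def {e} use ∅
  B6 def {g} use {e,g}
  B7 def {h,q} use {q}

Liveness:
  B0: in=∅ out=∅
  B1: in=∅ out={g,q}
  B2: in={g,q} out={g,q}
  B3: in=∅ out=∅
  B4: in={g,q} out={g,q}
  B5: in={g,q} out={e,g,q}
  B6: in={e,g,q} out={g,q}
  B7: in={g,q} out={g,q}

Interference:
  e: {g,q}
  g: {e,h,q,w,y}
  h: {g,q}
  q: {e,g,h,w,y}
  w: {g,q}
  y: {g,q}

Registers:
  {e,g,q} pairwise interfere (3-clique) ⇒ χ ≥ 3
  assign e→R2 g→R0 h→R2 q→R1 w→R2 y→R2 — no edge inside a register ⇒ χ ≤ 3
  χ = 3

Answer: 3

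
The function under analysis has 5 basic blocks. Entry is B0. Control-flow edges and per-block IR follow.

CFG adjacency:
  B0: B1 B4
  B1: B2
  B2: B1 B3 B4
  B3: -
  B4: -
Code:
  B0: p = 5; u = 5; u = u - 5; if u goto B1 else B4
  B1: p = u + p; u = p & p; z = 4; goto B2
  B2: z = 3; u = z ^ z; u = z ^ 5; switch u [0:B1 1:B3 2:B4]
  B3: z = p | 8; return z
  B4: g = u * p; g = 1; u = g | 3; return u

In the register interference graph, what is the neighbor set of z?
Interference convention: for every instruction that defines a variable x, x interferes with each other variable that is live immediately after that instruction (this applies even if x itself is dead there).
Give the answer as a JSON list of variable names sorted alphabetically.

Block summaries:
  B0: {p,u} / ∅
  B1: {p,u,z} / {p,u}
  B2: {u,z} / ∅
  B3: {z} / {p}
  B4: {g,u} / {p,u}

Liveness:
  B0: in=∅ out={p,u}
  B1: in={p,u} out={p}
  B2: in={p} out={p,u}
  B3: in={p} out=∅
  B4: in={p,u} out=∅

Interfere edges:
  g: ∅
  p: {u,z}
  u: {p,z}
  z: {p,u}

N(z) = ["p", "u"]

Answer: ["p", "u"]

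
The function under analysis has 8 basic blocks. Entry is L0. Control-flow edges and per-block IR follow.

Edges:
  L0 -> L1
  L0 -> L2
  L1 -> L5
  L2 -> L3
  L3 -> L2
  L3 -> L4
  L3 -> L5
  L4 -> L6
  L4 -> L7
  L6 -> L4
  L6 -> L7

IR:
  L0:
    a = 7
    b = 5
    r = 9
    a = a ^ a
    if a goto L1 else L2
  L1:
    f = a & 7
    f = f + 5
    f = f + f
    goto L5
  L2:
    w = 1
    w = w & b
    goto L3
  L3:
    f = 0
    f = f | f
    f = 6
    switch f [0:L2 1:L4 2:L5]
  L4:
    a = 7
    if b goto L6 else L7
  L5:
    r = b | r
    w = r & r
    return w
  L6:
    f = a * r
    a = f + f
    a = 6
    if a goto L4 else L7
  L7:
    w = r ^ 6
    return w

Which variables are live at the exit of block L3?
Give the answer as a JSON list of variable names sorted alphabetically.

Answer: ["b", "r"]

Analysis:
def/use:
  L0 def {a,b,r} use ∅
  L1 def {f} use {a}
  L2 def {w} use {b}
  L3 def {f} use ∅
  L4 def {a} use {b}
  L5 def {r,w} use {b,r}
  L6 def {a,f} use {a,r}
  L7 def {w} use {r}

Backward fixpoint:
  L0: in=∅ out={a,b,r}
  L1: in={a,b,r} out={b,r}
  L2: in={b,r} out={b,r}
  L3: in={b,r} out={b,r}
  L4: in={b,r} out={a,b,r}
  L5: in={b,r} out=∅
  L6: in={a,b,r} out={b,r}
  L7: in={r} out=∅

live-out(L3) = ["b", "r"]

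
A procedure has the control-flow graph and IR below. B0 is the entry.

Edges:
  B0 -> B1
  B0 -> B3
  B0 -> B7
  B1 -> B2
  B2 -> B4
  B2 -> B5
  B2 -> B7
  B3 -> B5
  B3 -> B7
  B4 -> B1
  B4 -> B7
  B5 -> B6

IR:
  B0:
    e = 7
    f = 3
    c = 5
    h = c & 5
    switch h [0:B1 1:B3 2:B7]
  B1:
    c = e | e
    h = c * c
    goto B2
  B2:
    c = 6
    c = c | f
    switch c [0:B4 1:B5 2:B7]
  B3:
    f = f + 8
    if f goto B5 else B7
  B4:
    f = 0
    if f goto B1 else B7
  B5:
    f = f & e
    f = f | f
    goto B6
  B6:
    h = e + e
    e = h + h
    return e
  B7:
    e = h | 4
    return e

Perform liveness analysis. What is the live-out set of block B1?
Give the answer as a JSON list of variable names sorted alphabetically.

Answer: ["e", "f", "h"]

Working:
def/use:
  B0: {c,e,f,h} / ∅
  B1: {c,h} / {e}
  B2: {c} / {f}
  B3: {f} / {f}
  B4: {f} / ∅
  B5: {f} / {e,f}
  B6: {e,h} / {e}
  B7: {e} / {h}

Liveness:
  B0: in=∅ out={e,f,h}
  B1: in={e,f} out={e,f,h}
  B2: in={e,f,h} out={e,f,h}
  B3: in={e,f,h} out={e,f,h}
  B4: in={e,h} out={e,f,h}
  B5: in={e,f} out={e}
  B6: in={e} out=∅
  B7: in={h} out=∅

live-out(B1) = ["e", "f", "h"]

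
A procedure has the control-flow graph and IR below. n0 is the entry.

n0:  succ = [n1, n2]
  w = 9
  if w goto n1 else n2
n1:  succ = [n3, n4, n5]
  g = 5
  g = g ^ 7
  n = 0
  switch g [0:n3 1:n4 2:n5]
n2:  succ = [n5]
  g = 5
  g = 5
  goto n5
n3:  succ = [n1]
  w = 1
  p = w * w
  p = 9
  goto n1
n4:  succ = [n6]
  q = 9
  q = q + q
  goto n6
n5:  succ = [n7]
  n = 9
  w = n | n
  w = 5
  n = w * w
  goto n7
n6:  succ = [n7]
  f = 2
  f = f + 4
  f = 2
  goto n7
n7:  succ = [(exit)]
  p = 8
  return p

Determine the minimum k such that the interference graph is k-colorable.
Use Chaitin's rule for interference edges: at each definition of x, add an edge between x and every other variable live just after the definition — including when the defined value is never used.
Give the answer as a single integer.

Answer: 2

Analysis:
Per-block:
  n0 def {w} use ∅
  n1 def {g,n} use ∅
  n2 def {g} use ∅
  n3 def {p,w} use ∅
  n4 def {q} use ∅
  n5 def {n,w} use ∅
  n6 def {f} use ∅
  n7 def {p} use ∅

Live sets:
  live n0: ∅→∅
  live n1: ∅→∅
  live n2: ∅→∅
  live n3: ∅→∅
  live n4: ∅→∅
  live n5: ∅→∅
  live n6: ∅→∅
  live n7: ∅→∅

Conflict graph:
  f↔∅
  g↔{n}
  n↔{g}
  p↔∅
  q↔∅
  w↔∅

Chromatic number:
  lower bound: {g,n} mutually conflict ⇒ χ ≥ 2
  2-colouring: c0={f,g,p,q,w}  c1={n}
  χ = 2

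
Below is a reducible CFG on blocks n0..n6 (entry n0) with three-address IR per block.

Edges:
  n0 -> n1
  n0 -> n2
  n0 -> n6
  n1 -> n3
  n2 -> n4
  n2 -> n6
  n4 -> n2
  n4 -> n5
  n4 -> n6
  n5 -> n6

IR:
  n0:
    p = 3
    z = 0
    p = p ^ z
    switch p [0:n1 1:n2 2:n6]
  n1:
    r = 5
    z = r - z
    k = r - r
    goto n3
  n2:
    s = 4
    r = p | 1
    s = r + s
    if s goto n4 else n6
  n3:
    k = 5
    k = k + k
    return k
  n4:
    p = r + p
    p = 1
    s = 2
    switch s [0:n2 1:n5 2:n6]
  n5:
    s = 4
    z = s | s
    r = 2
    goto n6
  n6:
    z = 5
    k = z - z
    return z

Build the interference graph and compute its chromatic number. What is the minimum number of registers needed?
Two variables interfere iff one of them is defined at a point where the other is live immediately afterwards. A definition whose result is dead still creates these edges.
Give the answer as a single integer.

Answer: 3

Derivation:
Per-block:
  n0 def {p,z} use ∅
  n1 def {k,r,z} use {z}
  n2 def {r,s} use {p}
  n3 def {k} use ∅
  n4 def {p,s} use {p,r}
  n5 def {r,s,z} use ∅
  n6 def {k,z} use ∅

Live sets:
  n0: in=∅ out={p,z}
  n1: in={z} out=∅
  n2: in={p} out={p,r}
  n3: in=∅ out=∅
  n4: in={p,r} out={p}
  n5: in=∅ out=∅
  n6: in=∅ out=∅

Conflict graph:
  k: {z}
  p: {r,s,z}
  r: {p,s,z}
  s: {p,r}
  z: {k,p,r}

Chromatic number:
  lower bound: {p,r,s} mutually conflict ⇒ χ ≥ 3
  assign k→R0 p→R0 r→R1 s→R2 z→R2 — no edge inside a register ⇒ χ ≤ 3
  χ = 3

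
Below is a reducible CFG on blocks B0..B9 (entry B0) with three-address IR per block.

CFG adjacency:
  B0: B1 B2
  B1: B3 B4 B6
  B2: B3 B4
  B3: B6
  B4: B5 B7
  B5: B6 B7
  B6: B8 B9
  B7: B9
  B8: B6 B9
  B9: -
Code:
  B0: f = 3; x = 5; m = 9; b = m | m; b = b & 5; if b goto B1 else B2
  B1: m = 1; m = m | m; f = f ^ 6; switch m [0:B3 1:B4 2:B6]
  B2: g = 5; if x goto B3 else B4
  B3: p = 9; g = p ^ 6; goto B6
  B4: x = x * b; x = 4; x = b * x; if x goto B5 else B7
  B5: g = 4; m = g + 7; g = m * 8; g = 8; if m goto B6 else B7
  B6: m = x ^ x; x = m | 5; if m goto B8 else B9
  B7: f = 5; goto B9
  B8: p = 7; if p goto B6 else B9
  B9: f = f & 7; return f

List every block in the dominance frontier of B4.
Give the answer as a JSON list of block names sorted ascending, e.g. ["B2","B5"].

Answer: ["B6", "B9"]

Derivation:
idom tree: B1←B0 B2←B0 B3←B0 B4←B0 B5←B4 B6←B0 B7←B4 B8←B6 B9←B0
Dom at joins:
  B3: preds {B1,B2}: {B0,B1} ∩ {B0,B2} = {B0}; idom=B0
  B4: preds {B1,B2}: {B0,B1} ∩ {B0,B2} = {B0}; idom=B0
  B6: preds {B1,B3,B5,B8}: {B0,B1} ∩ {B0,B3} ∩ {B0,B4,B5} ∩ {B0,B6,B8} = {B0}; idom=B0
  B7: preds {B4,B5}: {B0,B4} ∩ {B0,B4,B5} = {B0,B4}; idom=B4
  B9: preds {B6,B7,B8}: {B0,B6} ∩ {B0,B4,B7} ∩ {B0,B6,B8} = {B0}; idom=B0

DF derivation:
  B3←B1: walk B1 to B0
  B3←B2: walk B2 to B0
  B4←B1: walk B1 to B0
  B4←B2: walk B2 to B0
  B6←B1: walk B1 to B0
  B6←B3: walk B3 to B0
  B6←B5: walk B5→B4 to B0
  B6←B8: walk B8→B6 to B0
  B7←B4: walk · to B4
  B7←B5: walk B5 to B4
  B9←B6: walk B6 to B0
  B9←B7: walk B7→B4 to B0
  B9←B8: walk B8→B6 to B0
  B0 → ∅
  B1 → {B3,B4,B6}
  B2 → {B3,B4}
  B3 → {B6}
  B4 → {B6,B9}
  B5 → {B6,B7}
  B6 → {B6,B9}
  B7 → {B9}
  B8 → {B6,B9}
  B9 → ∅

DF(B4) = ["B6", "B9"]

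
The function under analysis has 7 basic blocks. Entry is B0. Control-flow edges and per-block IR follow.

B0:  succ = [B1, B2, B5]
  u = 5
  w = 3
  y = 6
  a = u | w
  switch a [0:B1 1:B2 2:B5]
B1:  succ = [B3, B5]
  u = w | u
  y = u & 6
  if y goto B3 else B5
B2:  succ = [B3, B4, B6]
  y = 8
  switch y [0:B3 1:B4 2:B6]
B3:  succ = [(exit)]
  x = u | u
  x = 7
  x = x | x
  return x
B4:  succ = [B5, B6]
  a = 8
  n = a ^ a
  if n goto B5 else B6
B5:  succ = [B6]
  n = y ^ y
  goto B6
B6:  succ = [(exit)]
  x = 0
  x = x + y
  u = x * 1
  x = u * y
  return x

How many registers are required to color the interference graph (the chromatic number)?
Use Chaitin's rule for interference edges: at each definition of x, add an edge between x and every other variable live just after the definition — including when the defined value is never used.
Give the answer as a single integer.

Answer: 4

Analysis:
Block summaries:
  B0 def {a,u,w,y} use ∅
  B1 def {u,y} use {u,w}
  B2 def {y} use ∅
  B3 def {x} use {u}
  B4 def {a,n} use ∅
  B5 def {n} use {y}
  B6 def {u,x} use {y}

Liveness:
  B0: in=∅ out={u,w,y}
  B1: in={u,w} out={u,y}
  B2: in={u} out={u,y}
  B3: in={u} out=∅
  B4: in={y} out={y}
  B5: in={y} out={y}
  B6: in={y} out=∅

Interfere edges:
  a↔{u,w,y}
  n↔{y}
  u↔{a,w,y}
  w↔{a,u,y}
  x↔{y}
  y↔{a,n,u,w,x}

Colouring:
  clique {a,u,w,y} ⇒ need ≥ 4
  4-colouring: c0={y}  c1={a,n,x}  c2={u}  c3={w}
  χ = 4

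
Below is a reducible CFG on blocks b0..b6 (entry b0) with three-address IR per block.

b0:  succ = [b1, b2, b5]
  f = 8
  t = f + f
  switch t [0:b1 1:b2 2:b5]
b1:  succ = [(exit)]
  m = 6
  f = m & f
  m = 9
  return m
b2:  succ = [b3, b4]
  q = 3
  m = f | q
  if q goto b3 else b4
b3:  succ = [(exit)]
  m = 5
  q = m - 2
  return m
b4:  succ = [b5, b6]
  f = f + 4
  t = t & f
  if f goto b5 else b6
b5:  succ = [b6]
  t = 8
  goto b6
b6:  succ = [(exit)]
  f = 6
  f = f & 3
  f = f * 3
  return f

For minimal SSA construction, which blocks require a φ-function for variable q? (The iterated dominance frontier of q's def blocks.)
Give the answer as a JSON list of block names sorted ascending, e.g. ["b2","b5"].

Answer: ["b5", "b6"]

Derivation:
idom tree: b1←b0 b2←b0 b3←b2 b4←b2 b5←b0 b6←b0
Dom∩ at merges:
  b5: preds {b0,b4}: {b0} ∩ {b0,b2,b4} = {b0}; idom=b0
  b6: preds {b4,b5}: {b0,b2,b4} ∩ {b0,b5} = {b0}; idom=b0

DF derivation:
  b5←b0: walk · to b0
  b5←b4: walk b4→b2 to b0
  b6←b4: walk b4→b2 to b0
  b6←b5: walk b5 to b0
  b0 → ∅
  b1 → ∅
  b2 → {b5,b6}
  b3 → ∅
  b4 → {b5,b6}
  b5 → {b6}
  b6 → ∅

φ for q: defs {b2,b3}
  DF⁺ = {b5,b6}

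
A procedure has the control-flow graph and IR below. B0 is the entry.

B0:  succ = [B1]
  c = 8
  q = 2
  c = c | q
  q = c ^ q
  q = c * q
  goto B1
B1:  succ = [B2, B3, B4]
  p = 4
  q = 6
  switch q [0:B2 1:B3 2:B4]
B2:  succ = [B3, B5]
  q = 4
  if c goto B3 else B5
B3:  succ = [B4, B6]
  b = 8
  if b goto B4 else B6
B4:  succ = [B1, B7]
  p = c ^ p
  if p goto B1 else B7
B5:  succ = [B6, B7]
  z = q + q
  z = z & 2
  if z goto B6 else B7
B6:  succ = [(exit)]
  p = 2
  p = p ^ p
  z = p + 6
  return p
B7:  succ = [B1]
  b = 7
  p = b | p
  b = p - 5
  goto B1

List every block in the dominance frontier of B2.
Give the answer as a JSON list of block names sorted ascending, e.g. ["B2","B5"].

idom tree: B1←B0 B2←B1 B3←B1 B4←B1 B5←B2 B6←B1 B7←B1
Dom∩ at merges:
  B1: preds {B0,B4,B7}: {B0} ∩ {B0,B1,B4} ∩ {B0,B1,B7} = {B0}; idom=B0
  B3: preds {B1,B2}: {B0,B1} ∩ {B0,B1,B2} = {B0,B1}; idom=B1
  B4: preds {B1,B3}: {B0,B1} ∩ {B0,B1,B3} = {B0,B1}; idom=B1
  B6: preds {B3,B5}: {B0,B1,B3} ∩ {B0,B1,B2,B5} = {B0,B1}; idom=B1
  B7: preds {B4,B5}: {B0,B1,B4} ∩ {B0,B1,B2,B5} = {B0,B1}; idom=B1

Frontier:
  B1←B0: walk · to B0
  B1←B4: walk B4→B1 to B0
  B1←B7: walk B7→B1 to B0
  B3←B1: walk · to B1
  B3←B2: walk B2 to B1
  B4←B1: walk · to B1
  B4←B3: walk B3 to B1
  B6←B3: walk B3 to B1
  B6←B5: walk B5→B2 to B1
  B7←B4: walk B4 to B1
  B7←B5: walk B5→B2 to B1
  DF(B0)=∅
  DF(B1)={B1}
  DF(B2)={B3,B6,B7}
  DF(B3)={B4,B6}
  DF(B4)={B1,B7}
  DF(B5)={B6,B7}
  DF(B6)=∅
  DF(B7)={B1}

DF(B2) = ["B3", "B6", "B7"]

Answer: ["B3", "B6", "B7"]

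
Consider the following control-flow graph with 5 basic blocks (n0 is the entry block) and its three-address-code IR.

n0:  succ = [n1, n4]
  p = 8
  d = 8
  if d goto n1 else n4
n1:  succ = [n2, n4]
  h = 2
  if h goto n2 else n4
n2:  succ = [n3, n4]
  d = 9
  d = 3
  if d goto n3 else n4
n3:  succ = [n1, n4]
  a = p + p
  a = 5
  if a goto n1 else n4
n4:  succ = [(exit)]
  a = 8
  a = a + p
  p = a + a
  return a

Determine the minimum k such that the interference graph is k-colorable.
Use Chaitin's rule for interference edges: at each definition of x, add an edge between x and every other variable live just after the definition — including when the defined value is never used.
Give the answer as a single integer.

Block summaries:
  n0: {d,p} / ∅
  n1: {h} / ∅
  n2: {d} / ∅
  n3: {a} / {p}
  n4: {a,p} / {p}

Liveness:
  n0 li=∅ lo={p}
  n1 li={p} lo={p}
  n2 li={p} lo={p}
  n3 li={p} lo={p}
  n4 li={p} lo=∅

Interference:
  a — {p}
  d — {p}
  h — {p}
  p — {a,d,h}

Colouring:
  lower bound: {a,p} mutually conflict ⇒ χ ≥ 2
  assign a→R1 d→R1 h→R1 p→R0 — no edge inside a register ⇒ χ ≤ 2
  χ = 2

Answer: 2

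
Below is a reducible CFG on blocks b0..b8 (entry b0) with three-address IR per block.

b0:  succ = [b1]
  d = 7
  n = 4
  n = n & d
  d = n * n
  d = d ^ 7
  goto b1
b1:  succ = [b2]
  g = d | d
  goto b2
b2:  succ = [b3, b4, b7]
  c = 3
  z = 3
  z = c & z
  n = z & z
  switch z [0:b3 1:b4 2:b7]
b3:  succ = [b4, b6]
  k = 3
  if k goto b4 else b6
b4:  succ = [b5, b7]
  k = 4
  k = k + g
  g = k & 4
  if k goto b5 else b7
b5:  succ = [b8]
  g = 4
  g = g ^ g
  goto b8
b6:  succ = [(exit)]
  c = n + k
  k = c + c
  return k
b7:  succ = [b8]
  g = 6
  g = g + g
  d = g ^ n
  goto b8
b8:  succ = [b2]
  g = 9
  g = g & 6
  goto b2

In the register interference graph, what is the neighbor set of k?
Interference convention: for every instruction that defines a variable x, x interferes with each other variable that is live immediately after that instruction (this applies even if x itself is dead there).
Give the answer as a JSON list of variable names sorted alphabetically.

Answer: ["g", "n"]

Analysis:
def/use:
  b0 def {d,n} use ∅
  b1 def {g} use {d}
  b2 def {c,n,z} use ∅
  b3 def {k} use ∅
  b4 def {g,k} use {g}
  b5 def {g} use ∅
  b6 def {c,k} use {k,n}
  b7 def {d,g} use {n}
  b8 def {g} use ∅

Liveness:
  b0 li=∅ lo={d}
  b1 li={d} lo={g}
  b2 li={g} lo={g,n}
  b3 li={g,n} lo={g,k,n}
  b4 li={g,n} lo={n}
  b5 li=∅ lo=∅
  b6 li={k,n} lo=∅
  b7 li={n} lo=∅
  b8 li=∅ lo={g}

Interference:
  c↔{g,z}
  d↔{n}
  g↔{c,k,n,z}
  k↔{g,n}
  n↔{d,g,k,z}
  z↔{c,g,n}

N(k) = ["g", "n"]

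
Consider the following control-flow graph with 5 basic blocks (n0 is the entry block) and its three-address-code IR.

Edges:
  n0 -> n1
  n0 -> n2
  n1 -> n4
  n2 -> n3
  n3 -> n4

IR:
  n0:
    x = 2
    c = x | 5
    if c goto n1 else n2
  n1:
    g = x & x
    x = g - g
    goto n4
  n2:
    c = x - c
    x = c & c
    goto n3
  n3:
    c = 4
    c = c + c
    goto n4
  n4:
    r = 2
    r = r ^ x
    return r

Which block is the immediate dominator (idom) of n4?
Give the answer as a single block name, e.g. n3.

Answer: n0

Analysis:
idom tree: n1←n0 n2←n0 n3←n2 n4←n0
Dom at joins:
  n4: preds {n1,n3}: {n0,n1} ∩ {n0,n2,n3} = {n0}; idom=n0

idom(n4) = n0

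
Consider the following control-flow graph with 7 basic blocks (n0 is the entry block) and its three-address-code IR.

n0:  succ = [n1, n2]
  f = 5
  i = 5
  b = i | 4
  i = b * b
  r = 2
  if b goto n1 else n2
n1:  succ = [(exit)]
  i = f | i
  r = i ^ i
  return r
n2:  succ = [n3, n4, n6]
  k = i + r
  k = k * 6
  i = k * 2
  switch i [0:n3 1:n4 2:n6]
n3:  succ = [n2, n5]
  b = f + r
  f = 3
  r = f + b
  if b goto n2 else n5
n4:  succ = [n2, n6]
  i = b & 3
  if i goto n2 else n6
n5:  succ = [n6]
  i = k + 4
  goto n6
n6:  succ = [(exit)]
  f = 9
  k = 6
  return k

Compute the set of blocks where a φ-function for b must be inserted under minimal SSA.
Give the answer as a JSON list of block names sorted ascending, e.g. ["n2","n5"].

idom tree: n1←n0 n2←n0 n3←n2 n4←n2 n5←n3 n6←n2
Dom at joins:
  n2: preds {n0,n3,n4}: {n0} ∩ {n0,n2,n3} ∩ {n0,n2,n4} = {n0}; idom=n0
  n6: preds {n2,n4,n5}: {n0,n2} ∩ {n0,n2,n4} ∩ {n0,n2,n3,n5} = {n0,n2}; idom=n2

Frontier:
  join n2 pred n0: · stop@n0
  join n2 pred n3: n3→n2 stop@n0
  join n2 pred n4: n4→n2 stop@n0
  join n6 pred n2: · stop@n2
  join n6 pred n4: n4 stop@n2
  join n6 pred n5: n5→n3 stop@n2
  n0 → ∅
  n1 → ∅
  n2 → {n2}
  n3 → {n2,n6}
  n4 → {n2,n6}
  n5 → {n6}
  n6 → ∅

φ for b: defs {n0,n3}
  DF⁺ = {n2,n6}

Answer: ["n2", "n6"]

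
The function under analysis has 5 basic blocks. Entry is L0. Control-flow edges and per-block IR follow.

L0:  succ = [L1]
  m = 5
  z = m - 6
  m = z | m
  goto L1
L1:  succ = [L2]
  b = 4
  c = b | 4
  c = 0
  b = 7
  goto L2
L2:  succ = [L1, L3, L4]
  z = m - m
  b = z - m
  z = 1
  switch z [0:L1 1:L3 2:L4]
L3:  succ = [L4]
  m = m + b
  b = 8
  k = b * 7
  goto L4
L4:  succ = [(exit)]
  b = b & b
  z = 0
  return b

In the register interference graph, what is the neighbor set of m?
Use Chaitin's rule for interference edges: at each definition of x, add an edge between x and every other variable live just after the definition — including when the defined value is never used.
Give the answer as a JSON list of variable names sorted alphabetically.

Answer: ["b", "c", "z"]

Working:
Per-block:
  L0: def={m,z} ue=∅
  L1: def={b,c} ue=∅
  L2: def={b,z} ue={m}
  L3: def={b,k,m} ue={b,m}
  L4: def={b,z} ue={b}

Backward fixpoint:
  L0: in=∅ out={m}
  L1: in={m} out={m}
  L2: in={m} out={b,m}
  L3: in={b,m} out={b}
  L4: in={b} out=∅

Interfere edges:
  b↔{k,m,z}
  c↔{m}
  k↔{b}
  m↔{b,c,z}
  z↔{b,m}

N(m) = ["b", "c", "z"]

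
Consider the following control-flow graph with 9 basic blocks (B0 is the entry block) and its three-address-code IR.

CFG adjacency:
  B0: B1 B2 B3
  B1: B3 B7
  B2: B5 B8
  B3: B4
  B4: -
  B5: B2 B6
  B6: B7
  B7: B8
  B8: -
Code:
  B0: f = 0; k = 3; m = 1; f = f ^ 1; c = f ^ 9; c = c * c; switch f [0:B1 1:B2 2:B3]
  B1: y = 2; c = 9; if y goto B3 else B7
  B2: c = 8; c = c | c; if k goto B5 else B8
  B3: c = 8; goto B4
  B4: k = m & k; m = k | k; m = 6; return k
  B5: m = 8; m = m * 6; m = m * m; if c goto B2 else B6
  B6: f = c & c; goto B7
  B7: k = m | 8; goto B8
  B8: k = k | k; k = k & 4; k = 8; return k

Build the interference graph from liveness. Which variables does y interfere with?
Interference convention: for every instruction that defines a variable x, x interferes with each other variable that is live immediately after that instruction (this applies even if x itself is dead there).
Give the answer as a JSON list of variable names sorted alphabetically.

def/use:
  B0: def={c,f,k,m} ue=∅
  B1: def={c,y} ue=∅
  B2: def={c} ue={k}
  B3: def={c} ue=∅
  B4: def={k,m} ue={k,m}
  B5: def={m} ue={c}
  B6: def={f} ue={c}
  B7: def={k} ue={m}
  B8: def={k} ue={k}

Backward fixpoint:
  live B0: ∅→{k,m}
  live B1: {k,m}→{k,m}
  live B2: {k}→{c,k}
  live B3: {k,m}→{k,m}
  live B4: {k,m}→∅
  live B5: {c,k}→{c,k,m}
  live B6: {c,m}→{m}
  live B7: {m}→{k}
  live B8: {k}→∅

Conflict graph:
  c↔{f,k,m,y}
  f↔{c,k,m}
  k↔{c,f,m,y}
  m↔{c,f,k,y}
  y↔{c,k,m}

N(y) = ["c", "k", "m"]

Answer: ["c", "k", "m"]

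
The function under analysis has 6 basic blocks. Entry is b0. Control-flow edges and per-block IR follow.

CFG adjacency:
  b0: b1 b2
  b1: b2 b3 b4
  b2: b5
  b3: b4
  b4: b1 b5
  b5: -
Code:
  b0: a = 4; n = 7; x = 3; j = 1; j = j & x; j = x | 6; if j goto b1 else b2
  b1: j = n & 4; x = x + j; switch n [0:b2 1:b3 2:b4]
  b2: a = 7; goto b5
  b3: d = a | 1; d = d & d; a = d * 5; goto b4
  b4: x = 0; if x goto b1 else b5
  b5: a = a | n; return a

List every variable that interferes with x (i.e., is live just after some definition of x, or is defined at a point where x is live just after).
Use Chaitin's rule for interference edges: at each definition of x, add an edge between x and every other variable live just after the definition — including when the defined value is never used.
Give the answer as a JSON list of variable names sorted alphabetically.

Answer: ["a", "j", "n"]

Derivation:
Block summaries:
  b0: {a,j,n,x} / ∅
  b1: {j,x} / {n,x}
  b2: {a} / ∅
  b3: {a,d} / {a}
  b4: {x} / ∅
  b5: {a} / {a,n}

Live sets:
  live b0: ∅→{a,n,x}
  live b1: {a,n,x}→{a,n}
  live b2: {n}→{a,n}
  live b3: {a,n}→{a,n}
  live b4: {a,n}→{a,n,x}
  live b5: {a,n}→∅

Conflict graph:
  a↔{j,n,x}
  d↔{n}
  j↔{a,n,x}
  n↔{a,d,j,x}
  x↔{a,j,n}

N(x) = ["a", "j", "n"]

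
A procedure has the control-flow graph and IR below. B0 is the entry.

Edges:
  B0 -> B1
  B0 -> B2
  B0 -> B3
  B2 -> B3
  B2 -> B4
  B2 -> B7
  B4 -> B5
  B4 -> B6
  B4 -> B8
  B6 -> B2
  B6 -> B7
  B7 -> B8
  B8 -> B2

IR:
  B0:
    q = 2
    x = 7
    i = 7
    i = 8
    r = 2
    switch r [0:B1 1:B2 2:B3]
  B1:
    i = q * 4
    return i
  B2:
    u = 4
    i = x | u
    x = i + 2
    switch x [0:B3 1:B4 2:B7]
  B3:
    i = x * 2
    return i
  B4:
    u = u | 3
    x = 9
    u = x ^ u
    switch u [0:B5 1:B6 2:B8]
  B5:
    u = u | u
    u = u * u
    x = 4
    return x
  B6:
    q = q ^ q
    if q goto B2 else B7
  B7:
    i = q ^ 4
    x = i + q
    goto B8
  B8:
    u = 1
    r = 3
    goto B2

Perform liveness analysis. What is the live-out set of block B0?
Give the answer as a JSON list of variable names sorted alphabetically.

Block summaries:
  B0: {i,q,r,x} / ∅
  B1: {i} / {q}
  B2: {i,u,x} / {x}
  B3: {i} / {x}
  B4: {u,x} / {u}
  B5: {u,x} / {u}
  B6: {q} / {q}
  B7: {i,x} / {q}
  B8: {r,u} / ∅

Live sets:
  B0: in=∅ out={q,x}
  B1: in={q} out=∅
  B2: in={q,x} out={q,u,x}
  B3: in={x} out=∅
  B4: in={q,u} out={q,u,x}
  B5: in={u} out=∅
  B6: in={q,x} out={q,x}
  B7: in={q} out={q,x}
  B8: in={q,x} out={q,x}

live-out(B0) = ["q", "x"]

Answer: ["q", "x"]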